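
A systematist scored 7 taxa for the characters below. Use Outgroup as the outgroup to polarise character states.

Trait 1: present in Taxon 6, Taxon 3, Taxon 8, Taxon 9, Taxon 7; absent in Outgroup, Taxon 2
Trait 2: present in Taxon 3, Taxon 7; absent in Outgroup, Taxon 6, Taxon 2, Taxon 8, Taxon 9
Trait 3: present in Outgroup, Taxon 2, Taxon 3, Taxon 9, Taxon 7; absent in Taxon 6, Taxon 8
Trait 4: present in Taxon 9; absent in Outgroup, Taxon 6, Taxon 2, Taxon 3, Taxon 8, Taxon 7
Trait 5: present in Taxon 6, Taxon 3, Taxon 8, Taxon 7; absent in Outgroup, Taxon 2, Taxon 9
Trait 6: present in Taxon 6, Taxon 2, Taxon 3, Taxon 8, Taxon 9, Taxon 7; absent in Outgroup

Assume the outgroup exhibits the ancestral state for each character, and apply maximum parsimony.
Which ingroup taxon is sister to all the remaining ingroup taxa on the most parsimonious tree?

Character polarity is set by the outgroup: the derived state is whichever differs from the outgroup's state, so for Trait 3 the derived state is 'absent', and for the remaining characters it is 'present'.
Only Taxon 3, Taxon 6, Taxon 7, Taxon 8, and Taxon 9 show the derived state 'present' for Trait 1, supporting them as a clade.
Only Taxon 3 and Taxon 7 show the derived state 'present' for Trait 2, supporting them as a clade.
Only Taxon 6 and Taxon 8 show the derived state 'absent' for Trait 3, supporting them as a clade.
Trait 4: derived state 'present' in Taxon 9 only — an autapomorphy, so it tells us nothing about relationships among taxa.
Only Taxon 3, Taxon 6, Taxon 7, and Taxon 8 show the derived state 'present' for Trait 5, supporting them as a clade.
All ingroup taxa share the derived state 'present' for Trait 6; it defines the ingroup but does not resolve relationships within it.
Most parsimonious ingroup topology: ((((Taxon 6,Taxon 8),(Taxon 3,Taxon 7)),Taxon 9),Taxon 2).
Taxon 2 is sister to the clade containing all other ingroup taxa, so it is the earliest-diverging (most basal) ingroup lineage.

Taxon 2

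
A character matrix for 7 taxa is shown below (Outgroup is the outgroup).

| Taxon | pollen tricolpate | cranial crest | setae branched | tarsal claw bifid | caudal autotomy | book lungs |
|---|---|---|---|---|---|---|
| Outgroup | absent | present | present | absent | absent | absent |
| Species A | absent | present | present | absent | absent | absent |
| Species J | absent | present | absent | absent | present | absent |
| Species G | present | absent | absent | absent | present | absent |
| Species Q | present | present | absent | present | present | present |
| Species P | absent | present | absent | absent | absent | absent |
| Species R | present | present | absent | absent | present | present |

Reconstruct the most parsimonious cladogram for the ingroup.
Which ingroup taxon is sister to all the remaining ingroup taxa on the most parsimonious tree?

Species A

Character polarity is set by the outgroup: the derived state is whichever differs from the outgroup's state, so for cranial crest, setae branched the derived state is 'absent', and for the remaining characters it is 'present'.
pollen tricolpate: derived state 'present' in Species G, Species Q, and Species R only — synapomorphy for {Species G, Species Q, Species R}.
cranial crest: derived state 'absent' in Species G only — an autapomorphy, so it tells us nothing about relationships among taxa.
Only Species G, Species J, Species P, Species Q, and Species R show the derived state 'absent' for setae branched, supporting them as a clade.
tarsal claw bifid (derived state 'present') is unique to Species Q (autapomorphy; uninformative for grouping).
caudal autotomy: derived state 'present' in Species G, Species J, Species Q, and Species R only — synapomorphy for {Species G, Species J, Species Q, Species R}.
book lungs (derived state 'present') is shared by Species Q and Species R — a synapomorphy uniting that clade.
Most parsimonious ingroup topology: ((Species P,(((Species Q,Species R),Species G),Species J)),Species A).
Species A is sister to the clade containing all other ingroup taxa, so it is the earliest-diverging (most basal) ingroup lineage.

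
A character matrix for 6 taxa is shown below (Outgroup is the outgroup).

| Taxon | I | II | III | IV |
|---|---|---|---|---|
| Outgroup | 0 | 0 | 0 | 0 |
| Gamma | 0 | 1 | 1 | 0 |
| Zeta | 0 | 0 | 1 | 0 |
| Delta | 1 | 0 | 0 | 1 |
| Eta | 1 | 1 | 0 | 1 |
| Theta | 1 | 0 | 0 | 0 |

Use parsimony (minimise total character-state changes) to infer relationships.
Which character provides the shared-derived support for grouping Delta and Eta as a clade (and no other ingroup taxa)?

The outgroup has state '0' for every character, so '1' is the derived state throughout.
I: derived state '1' in Delta, Eta, and Theta only — synapomorphy for {Delta, Eta, Theta}.
II (state '1') occurs in Eta and Gamma but conflicts with the nesting implied by the other characters — most parsimoniously interpreted as homoplasy.
III: derived state '1' in Gamma and Zeta only — synapomorphy for {Gamma, Zeta}.
Only Delta and Eta show the derived state '1' for IV, supporting them as a clade.
Most parsimonious ingroup topology: ((Gamma,Zeta),((Delta,Eta),Theta)).
The clade {Delta, Eta} is supported by IV: its derived state '1' occurs in exactly those taxa and in no other taxon (including the outgroup).

IV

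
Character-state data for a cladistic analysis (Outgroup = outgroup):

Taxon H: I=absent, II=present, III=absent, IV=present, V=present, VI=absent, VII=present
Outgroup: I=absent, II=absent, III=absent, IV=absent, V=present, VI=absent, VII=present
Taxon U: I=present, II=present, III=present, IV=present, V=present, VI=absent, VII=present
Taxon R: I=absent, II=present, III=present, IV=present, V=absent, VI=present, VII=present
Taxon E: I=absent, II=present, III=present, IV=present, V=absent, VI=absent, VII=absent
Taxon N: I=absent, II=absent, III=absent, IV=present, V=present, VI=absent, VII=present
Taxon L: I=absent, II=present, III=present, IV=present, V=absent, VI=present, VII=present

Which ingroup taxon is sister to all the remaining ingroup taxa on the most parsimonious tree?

Character polarity is set by the outgroup: the derived state is whichever differs from the outgroup's state, so for V, VII the derived state is 'absent', and for the remaining characters it is 'present'.
I (derived state 'present') is unique to Taxon U (autapomorphy; uninformative for grouping).
II: derived state 'present' in Taxon E, Taxon H, Taxon L, Taxon R, and Taxon U only — synapomorphy for {Taxon E, Taxon H, Taxon L, Taxon R, Taxon U}.
III (derived state 'present') is shared by Taxon E, Taxon L, Taxon R, and Taxon U — a synapomorphy uniting that clade.
IV (derived state 'present') is shared by all ingroup taxa — unites the whole ingroup.
V: derived state 'absent' in Taxon E, Taxon L, and Taxon R only — synapomorphy for {Taxon E, Taxon L, Taxon R}.
Only Taxon L and Taxon R show the derived state 'present' for VI, supporting them as a clade.
VII (derived state 'absent') is unique to Taxon E (autapomorphy; uninformative for grouping).
Most parsimonious ingroup topology: (((Taxon U,((Taxon L,Taxon R),Taxon E)),Taxon H),Taxon N).
Taxon N is sister to the clade containing all other ingroup taxa, so it is the earliest-diverging (most basal) ingroup lineage.

Taxon N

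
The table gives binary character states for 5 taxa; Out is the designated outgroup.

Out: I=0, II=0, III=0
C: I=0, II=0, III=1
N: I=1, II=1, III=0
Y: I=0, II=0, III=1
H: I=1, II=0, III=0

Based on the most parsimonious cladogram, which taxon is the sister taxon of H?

The outgroup has state '0' for every character, so '1' is the derived state throughout.
I: derived state '1' in H and N only — synapomorphy for {H, N}.
II (derived state '1') is unique to N (autapomorphy; uninformative for grouping).
III (derived state '1') is shared by C and Y — a synapomorphy uniting that clade.
Most parsimonious ingroup topology: ((C,Y),(N,H)).
H and N form a cherry on this tree, so they are sister taxa.

N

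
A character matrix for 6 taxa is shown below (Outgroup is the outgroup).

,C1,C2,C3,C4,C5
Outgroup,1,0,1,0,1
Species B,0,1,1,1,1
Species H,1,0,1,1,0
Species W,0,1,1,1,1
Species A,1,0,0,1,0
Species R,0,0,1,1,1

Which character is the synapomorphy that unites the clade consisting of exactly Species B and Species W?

Character polarity is set by the outgroup: the derived state is whichever differs from the outgroup's state, so for C1, C3, C5 the derived state is '0', and for the remaining characters it is '1'.
C1: derived state '0' in Species B, Species R, and Species W only — synapomorphy for {Species B, Species R, Species W}.
C2: derived state '1' in Species B and Species W only — synapomorphy for {Species B, Species W}.
C3 (derived state '0') is unique to Species A (autapomorphy; uninformative for grouping).
All ingroup taxa share the derived state '1' for C4; it defines the ingroup but does not resolve relationships within it.
Only Species A and Species H show the derived state '0' for C5, supporting them as a clade.
Most parsimonious ingroup topology: (((Species B,Species W),Species R),(Species H,Species A)).
The clade {Species B, Species W} is supported by C2: its derived state '1' occurs in exactly those taxa and in no other taxon (including the outgroup).

C2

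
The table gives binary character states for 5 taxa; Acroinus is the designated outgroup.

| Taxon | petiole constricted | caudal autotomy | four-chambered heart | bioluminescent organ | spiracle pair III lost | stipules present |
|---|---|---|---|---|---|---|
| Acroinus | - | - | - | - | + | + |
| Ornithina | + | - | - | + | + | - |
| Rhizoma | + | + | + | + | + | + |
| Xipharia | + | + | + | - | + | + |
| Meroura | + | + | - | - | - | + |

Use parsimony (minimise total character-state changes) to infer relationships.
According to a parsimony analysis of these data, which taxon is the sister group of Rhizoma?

Character polarity is set by the outgroup: the derived state is whichever differs from the outgroup's state, so for spiracle pair III lost, stipules present the derived state is '-', and for the remaining characters it is '+'.
All ingroup taxa share the derived state '+' for petiole constricted; it defines the ingroup but does not resolve relationships within it.
caudal autotomy: derived state '+' in Meroura, Rhizoma, and Xipharia only — synapomorphy for {Meroura, Rhizoma, Xipharia}.
Only Rhizoma and Xipharia show the derived state '+' for four-chambered heart, supporting them as a clade.
bioluminescent organ (state '+') occurs in Ornithina and Rhizoma but conflicts with the nesting implied by the other characters — most parsimoniously interpreted as homoplasy.
spiracle pair III lost (derived state '-') is unique to Meroura (autapomorphy; uninformative for grouping).
stipules present: derived state '-' in Ornithina only — an autapomorphy, so it tells us nothing about relationships among taxa.
Most parsimonious ingroup topology: (Ornithina,((Rhizoma,Xipharia),Meroura)).
Rhizoma and Xipharia form a cherry on this tree, so they are sister taxa.

Xipharia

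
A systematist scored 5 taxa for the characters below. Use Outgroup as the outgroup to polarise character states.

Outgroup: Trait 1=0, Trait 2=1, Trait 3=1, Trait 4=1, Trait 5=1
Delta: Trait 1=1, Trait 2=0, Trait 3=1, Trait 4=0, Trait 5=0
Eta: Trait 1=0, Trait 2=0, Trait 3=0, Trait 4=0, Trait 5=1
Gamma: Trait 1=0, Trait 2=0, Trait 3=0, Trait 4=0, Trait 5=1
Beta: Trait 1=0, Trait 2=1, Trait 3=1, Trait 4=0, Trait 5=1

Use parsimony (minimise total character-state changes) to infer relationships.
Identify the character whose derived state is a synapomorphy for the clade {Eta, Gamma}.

Character polarity is set by the outgroup: the derived state is whichever differs from the outgroup's state, so for Trait 2, Trait 3, Trait 4, Trait 5 the derived state is '0', and for the remaining characters it is '1'.
Trait 1: derived state '1' in Delta only — an autapomorphy, so it tells us nothing about relationships among taxa.
Trait 2 (derived state '0') is shared by Delta, Eta, and Gamma — a synapomorphy uniting that clade.
Trait 3: derived state '0' in Eta and Gamma only — synapomorphy for {Eta, Gamma}.
Trait 4 (derived state '0') is shared by all ingroup taxa — unites the whole ingroup.
Trait 5 (derived state '0') is unique to Delta (autapomorphy; uninformative for grouping).
Most parsimonious ingroup topology: ((Delta,(Eta,Gamma)),Beta).
The clade {Eta, Gamma} is supported by Trait 3: its derived state '0' occurs in exactly those taxa and in no other taxon (including the outgroup).

Trait 3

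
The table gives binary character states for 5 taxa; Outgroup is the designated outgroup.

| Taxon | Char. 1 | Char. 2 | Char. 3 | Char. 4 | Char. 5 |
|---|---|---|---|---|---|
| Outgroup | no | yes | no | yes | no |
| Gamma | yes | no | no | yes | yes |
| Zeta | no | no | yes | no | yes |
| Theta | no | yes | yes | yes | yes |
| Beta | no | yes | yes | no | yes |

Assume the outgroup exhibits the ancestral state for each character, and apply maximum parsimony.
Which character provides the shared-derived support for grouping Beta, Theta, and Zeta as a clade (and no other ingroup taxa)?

Char. 3

Character polarity is set by the outgroup: the derived state is whichever differs from the outgroup's state, so for Char. 2, Char. 4 the derived state is 'no', and for the remaining characters it is 'yes'.
Char. 1: derived state 'yes' in Gamma only — an autapomorphy, so it tells us nothing about relationships among taxa.
Char. 2 (state 'no') occurs in Gamma and Zeta but conflicts with the nesting implied by the other characters — most parsimoniously interpreted as homoplasy.
Char. 3: derived state 'yes' in Beta, Theta, and Zeta only — synapomorphy for {Beta, Theta, Zeta}.
Char. 4: derived state 'no' in Beta and Zeta only — synapomorphy for {Beta, Zeta}.
Char. 5 (derived state 'yes') is shared by all ingroup taxa — unites the whole ingroup.
Most parsimonious ingroup topology: (Gamma,((Zeta,Beta),Theta)).
The clade {Beta, Theta, Zeta} is supported by Char. 3: its derived state 'yes' occurs in exactly those taxa and in no other taxon (including the outgroup).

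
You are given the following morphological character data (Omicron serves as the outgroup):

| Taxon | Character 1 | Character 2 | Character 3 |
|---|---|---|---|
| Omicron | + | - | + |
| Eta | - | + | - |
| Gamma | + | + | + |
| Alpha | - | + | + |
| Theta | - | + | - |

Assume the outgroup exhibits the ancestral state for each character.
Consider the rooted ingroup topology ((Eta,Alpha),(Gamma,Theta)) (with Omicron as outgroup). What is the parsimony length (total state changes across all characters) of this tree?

5

Map each character onto ((Eta,Alpha),(Gamma,Theta)) (rooted by Omicron) and count the minimum state changes it requires (Fitch parsimony):
Character 1: 2; Character 2: 1; Character 3: 2.
Total tree length = 5.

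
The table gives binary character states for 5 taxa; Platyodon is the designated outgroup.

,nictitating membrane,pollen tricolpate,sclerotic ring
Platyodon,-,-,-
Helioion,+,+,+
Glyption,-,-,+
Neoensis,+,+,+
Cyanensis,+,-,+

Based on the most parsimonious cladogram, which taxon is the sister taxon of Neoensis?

Helioion

The outgroup has state '-' for every character, so '+' is the derived state throughout.
nictitating membrane: derived state '+' in Cyanensis, Helioion, and Neoensis only — synapomorphy for {Cyanensis, Helioion, Neoensis}.
pollen tricolpate: derived state '+' in Helioion and Neoensis only — synapomorphy for {Helioion, Neoensis}.
sclerotic ring (derived state '+') is shared by all ingroup taxa — unites the whole ingroup.
Most parsimonious ingroup topology: (((Helioion,Neoensis),Cyanensis),Glyption).
Neoensis and Helioion form a cherry on this tree, so they are sister taxa.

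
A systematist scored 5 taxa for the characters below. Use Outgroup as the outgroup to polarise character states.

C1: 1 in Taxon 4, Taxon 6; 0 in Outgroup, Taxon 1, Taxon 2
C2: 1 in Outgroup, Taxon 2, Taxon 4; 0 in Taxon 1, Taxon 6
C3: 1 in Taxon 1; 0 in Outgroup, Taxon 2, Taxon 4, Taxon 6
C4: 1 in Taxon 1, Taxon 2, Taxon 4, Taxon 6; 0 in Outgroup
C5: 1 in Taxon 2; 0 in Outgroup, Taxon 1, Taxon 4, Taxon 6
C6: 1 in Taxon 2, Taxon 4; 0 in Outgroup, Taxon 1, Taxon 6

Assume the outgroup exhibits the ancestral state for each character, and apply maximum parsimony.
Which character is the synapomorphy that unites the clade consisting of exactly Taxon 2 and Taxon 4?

C6

Character polarity is set by the outgroup: the derived state is whichever differs from the outgroup's state, so for C2 the derived state is '0', and for the remaining characters it is '1'.
C1 (state '1') occurs in Taxon 4 and Taxon 6 but conflicts with the nesting implied by the other characters — most parsimoniously interpreted as homoplasy.
C2 (derived state '0') is shared by Taxon 1 and Taxon 6 — a synapomorphy uniting that clade.
C3 (derived state '1') is unique to Taxon 1 (autapomorphy; uninformative for grouping).
All ingroup taxa share the derived state '1' for C4; it defines the ingroup but does not resolve relationships within it.
C5: derived state '1' in Taxon 2 only — an autapomorphy, so it tells us nothing about relationships among taxa.
C6: derived state '1' in Taxon 2 and Taxon 4 only — synapomorphy for {Taxon 2, Taxon 4}.
Most parsimonious ingroup topology: ((Taxon 1,Taxon 6),(Taxon 2,Taxon 4)).
The clade {Taxon 2, Taxon 4} is supported by C6: its derived state '1' occurs in exactly those taxa and in no other taxon (including the outgroup).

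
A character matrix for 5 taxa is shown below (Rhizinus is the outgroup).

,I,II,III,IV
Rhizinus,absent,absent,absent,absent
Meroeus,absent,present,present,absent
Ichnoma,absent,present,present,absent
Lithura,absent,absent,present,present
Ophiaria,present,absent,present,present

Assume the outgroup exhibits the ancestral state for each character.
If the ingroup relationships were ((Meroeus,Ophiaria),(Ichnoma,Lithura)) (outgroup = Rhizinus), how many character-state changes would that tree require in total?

Map each character onto ((Meroeus,Ophiaria),(Ichnoma,Lithura)) (rooted by Rhizinus) and count the minimum state changes it requires (Fitch parsimony):
I: 1; II: 2; III: 1; IV: 2.
Total tree length = 6.

6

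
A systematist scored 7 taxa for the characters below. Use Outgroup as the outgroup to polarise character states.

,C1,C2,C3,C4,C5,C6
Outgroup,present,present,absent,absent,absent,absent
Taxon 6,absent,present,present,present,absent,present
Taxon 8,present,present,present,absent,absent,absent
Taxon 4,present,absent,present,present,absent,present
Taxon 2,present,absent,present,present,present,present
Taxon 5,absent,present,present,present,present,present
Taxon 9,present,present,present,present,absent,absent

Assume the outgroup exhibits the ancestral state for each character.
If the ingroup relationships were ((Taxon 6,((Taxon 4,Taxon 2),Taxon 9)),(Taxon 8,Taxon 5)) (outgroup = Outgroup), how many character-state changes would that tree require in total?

11

Map each character onto ((Taxon 6,((Taxon 4,Taxon 2),Taxon 9)),(Taxon 8,Taxon 5)) (rooted by Outgroup) and count the minimum state changes it requires (Fitch parsimony):
C1: 2; C2: 1; C3: 1; C4: 2; C5: 2; C6: 3.
Total tree length = 11.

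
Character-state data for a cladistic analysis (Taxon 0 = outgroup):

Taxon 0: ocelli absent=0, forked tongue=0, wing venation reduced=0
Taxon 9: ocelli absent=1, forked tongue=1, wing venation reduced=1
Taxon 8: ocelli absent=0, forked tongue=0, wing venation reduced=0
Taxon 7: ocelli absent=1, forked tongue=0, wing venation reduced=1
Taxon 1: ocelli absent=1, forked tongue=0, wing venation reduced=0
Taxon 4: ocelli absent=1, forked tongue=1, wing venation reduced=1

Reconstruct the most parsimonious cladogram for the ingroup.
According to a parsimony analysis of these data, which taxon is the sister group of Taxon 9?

The outgroup has state '0' for every character, so '1' is the derived state throughout.
Only Taxon 1, Taxon 4, Taxon 7, and Taxon 9 show the derived state '1' for ocelli absent, supporting them as a clade.
forked tongue: derived state '1' in Taxon 4 and Taxon 9 only — synapomorphy for {Taxon 4, Taxon 9}.
Only Taxon 4, Taxon 7, and Taxon 9 show the derived state '1' for wing venation reduced, supporting them as a clade.
Most parsimonious ingroup topology: ((((Taxon 9,Taxon 4),Taxon 7),Taxon 1),Taxon 8).
Taxon 9 and Taxon 4 form a cherry on this tree, so they are sister taxa.

Taxon 4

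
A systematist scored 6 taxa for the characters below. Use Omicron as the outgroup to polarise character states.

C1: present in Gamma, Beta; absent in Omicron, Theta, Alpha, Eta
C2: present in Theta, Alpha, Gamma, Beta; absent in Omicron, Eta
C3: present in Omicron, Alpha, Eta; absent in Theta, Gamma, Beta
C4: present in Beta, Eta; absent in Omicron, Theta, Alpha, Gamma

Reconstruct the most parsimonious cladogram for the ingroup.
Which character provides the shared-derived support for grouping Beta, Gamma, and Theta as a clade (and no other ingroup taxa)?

C3

Character polarity is set by the outgroup: the derived state is whichever differs from the outgroup's state, so for C3 the derived state is 'absent', and for the remaining characters it is 'present'.
C1 (derived state 'present') is shared by Beta and Gamma — a synapomorphy uniting that clade.
C2: derived state 'present' in Alpha, Beta, Gamma, and Theta only — synapomorphy for {Alpha, Beta, Gamma, Theta}.
C3: derived state 'absent' in Beta, Gamma, and Theta only — synapomorphy for {Beta, Gamma, Theta}.
C4 groups Beta and Eta, which is incompatible with the clades supported by the remaining characters; treating it as convergent (homoplasy) costs fewer steps than any alternative tree.
Most parsimonious ingroup topology: (((Theta,(Gamma,Beta)),Alpha),Eta).
The clade {Beta, Gamma, Theta} is supported by C3: its derived state 'absent' occurs in exactly those taxa and in no other taxon (including the outgroup).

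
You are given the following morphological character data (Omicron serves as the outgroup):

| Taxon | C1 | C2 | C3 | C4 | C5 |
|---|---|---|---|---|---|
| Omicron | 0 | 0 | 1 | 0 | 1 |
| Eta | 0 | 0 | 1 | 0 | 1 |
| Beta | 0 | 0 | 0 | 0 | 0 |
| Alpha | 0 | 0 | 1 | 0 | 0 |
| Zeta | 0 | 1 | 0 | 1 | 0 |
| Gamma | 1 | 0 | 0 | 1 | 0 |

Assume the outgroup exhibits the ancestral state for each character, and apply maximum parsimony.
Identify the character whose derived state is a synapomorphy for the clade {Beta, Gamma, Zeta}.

C3

Character polarity is set by the outgroup: the derived state is whichever differs from the outgroup's state, so for C3, C5 the derived state is '0', and for the remaining characters it is '1'.
C1 (derived state '1') is unique to Gamma (autapomorphy; uninformative for grouping).
C2 (derived state '1') is unique to Zeta (autapomorphy; uninformative for grouping).
Only Beta, Gamma, and Zeta show the derived state '0' for C3, supporting them as a clade.
C4: derived state '1' in Gamma and Zeta only — synapomorphy for {Gamma, Zeta}.
Only Alpha, Beta, Gamma, and Zeta show the derived state '0' for C5, supporting them as a clade.
Most parsimonious ingroup topology: (Eta,((Beta,(Zeta,Gamma)),Alpha)).
The clade {Beta, Gamma, Zeta} is supported by C3: its derived state '0' occurs in exactly those taxa and in no other taxon (including the outgroup).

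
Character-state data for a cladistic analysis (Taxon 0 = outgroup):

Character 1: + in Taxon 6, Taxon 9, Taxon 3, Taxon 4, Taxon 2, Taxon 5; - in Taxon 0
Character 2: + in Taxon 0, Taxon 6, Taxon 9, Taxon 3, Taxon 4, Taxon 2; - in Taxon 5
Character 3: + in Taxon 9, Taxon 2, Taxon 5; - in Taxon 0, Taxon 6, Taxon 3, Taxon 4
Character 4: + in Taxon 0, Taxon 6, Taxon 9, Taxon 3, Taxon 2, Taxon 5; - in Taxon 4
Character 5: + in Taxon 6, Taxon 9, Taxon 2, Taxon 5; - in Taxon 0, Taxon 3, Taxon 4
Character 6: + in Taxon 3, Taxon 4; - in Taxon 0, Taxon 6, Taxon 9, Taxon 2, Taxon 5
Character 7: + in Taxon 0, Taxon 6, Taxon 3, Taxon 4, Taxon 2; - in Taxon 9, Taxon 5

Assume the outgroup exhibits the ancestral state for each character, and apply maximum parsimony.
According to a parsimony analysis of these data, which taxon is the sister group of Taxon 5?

Taxon 9

Character polarity is set by the outgroup: the derived state is whichever differs from the outgroup's state, so for Character 2, Character 4, Character 7 the derived state is '-', and for the remaining characters it is '+'.
Character 1 (derived state '+') is shared by all ingroup taxa — unites the whole ingroup.
Character 2 (derived state '-') is unique to Taxon 5 (autapomorphy; uninformative for grouping).
Only Taxon 2, Taxon 5, and Taxon 9 show the derived state '+' for Character 3, supporting them as a clade.
Character 4 (derived state '-') is unique to Taxon 4 (autapomorphy; uninformative for grouping).
Character 5 (derived state '+') is shared by Taxon 2, Taxon 5, Taxon 6, and Taxon 9 — a synapomorphy uniting that clade.
Character 6 (derived state '+') is shared by Taxon 3 and Taxon 4 — a synapomorphy uniting that clade.
Only Taxon 5 and Taxon 9 show the derived state '-' for Character 7, supporting them as a clade.
Most parsimonious ingroup topology: ((Taxon 6,((Taxon 9,Taxon 5),Taxon 2)),(Taxon 3,Taxon 4)).
Taxon 5 and Taxon 9 form a cherry on this tree, so they are sister taxa.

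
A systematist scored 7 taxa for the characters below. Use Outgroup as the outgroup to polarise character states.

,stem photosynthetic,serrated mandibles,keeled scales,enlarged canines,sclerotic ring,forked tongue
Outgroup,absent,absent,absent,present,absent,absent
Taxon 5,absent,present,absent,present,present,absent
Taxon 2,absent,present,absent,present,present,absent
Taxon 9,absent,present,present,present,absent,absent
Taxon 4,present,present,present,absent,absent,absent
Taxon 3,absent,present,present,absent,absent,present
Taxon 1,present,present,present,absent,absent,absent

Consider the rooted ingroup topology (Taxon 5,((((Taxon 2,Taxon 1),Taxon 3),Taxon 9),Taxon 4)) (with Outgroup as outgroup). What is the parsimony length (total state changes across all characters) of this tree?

Map each character onto (Taxon 5,((((Taxon 2,Taxon 1),Taxon 3),Taxon 9),Taxon 4)) (rooted by Outgroup) and count the minimum state changes it requires (Fitch parsimony):
stem photosynthetic: 2; serrated mandibles: 1; keeled scales: 2; enlarged canines: 3; sclerotic ring: 2; forked tongue: 1.
Total tree length = 11.

11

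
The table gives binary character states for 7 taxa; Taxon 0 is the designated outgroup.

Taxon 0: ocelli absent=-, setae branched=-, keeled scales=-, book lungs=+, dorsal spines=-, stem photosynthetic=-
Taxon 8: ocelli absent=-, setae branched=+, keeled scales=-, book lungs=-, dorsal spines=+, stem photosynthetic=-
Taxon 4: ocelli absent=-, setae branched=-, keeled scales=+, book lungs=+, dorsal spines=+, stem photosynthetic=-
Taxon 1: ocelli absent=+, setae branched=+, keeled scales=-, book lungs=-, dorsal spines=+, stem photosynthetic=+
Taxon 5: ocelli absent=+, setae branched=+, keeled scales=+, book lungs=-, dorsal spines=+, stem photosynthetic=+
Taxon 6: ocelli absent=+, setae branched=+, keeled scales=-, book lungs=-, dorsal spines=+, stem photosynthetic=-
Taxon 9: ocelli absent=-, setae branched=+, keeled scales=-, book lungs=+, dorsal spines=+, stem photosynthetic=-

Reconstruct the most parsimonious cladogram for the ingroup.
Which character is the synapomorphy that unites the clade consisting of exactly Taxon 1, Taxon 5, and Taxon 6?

Character polarity is set by the outgroup: the derived state is whichever differs from the outgroup's state, so for book lungs the derived state is '-', and for the remaining characters it is '+'.
Only Taxon 1, Taxon 5, and Taxon 6 show the derived state '+' for ocelli absent, supporting them as a clade.
setae branched (derived state '+') is shared by Taxon 1, Taxon 5, Taxon 6, Taxon 8, and Taxon 9 — a synapomorphy uniting that clade.
keeled scales groups Taxon 4 and Taxon 5, which is incompatible with the clades supported by the remaining characters; treating it as convergent (homoplasy) costs fewer steps than any alternative tree.
Only Taxon 1, Taxon 5, Taxon 6, and Taxon 8 show the derived state '-' for book lungs, supporting them as a clade.
All ingroup taxa share the derived state '+' for dorsal spines; it defines the ingroup but does not resolve relationships within it.
stem photosynthetic: derived state '+' in Taxon 1 and Taxon 5 only — synapomorphy for {Taxon 1, Taxon 5}.
Most parsimonious ingroup topology: ((((Taxon 6,(Taxon 1,Taxon 5)),Taxon 8),Taxon 9),Taxon 4).
The clade {Taxon 1, Taxon 5, Taxon 6} is supported by ocelli absent: its derived state '+' occurs in exactly those taxa and in no other taxon (including the outgroup).

ocelli absent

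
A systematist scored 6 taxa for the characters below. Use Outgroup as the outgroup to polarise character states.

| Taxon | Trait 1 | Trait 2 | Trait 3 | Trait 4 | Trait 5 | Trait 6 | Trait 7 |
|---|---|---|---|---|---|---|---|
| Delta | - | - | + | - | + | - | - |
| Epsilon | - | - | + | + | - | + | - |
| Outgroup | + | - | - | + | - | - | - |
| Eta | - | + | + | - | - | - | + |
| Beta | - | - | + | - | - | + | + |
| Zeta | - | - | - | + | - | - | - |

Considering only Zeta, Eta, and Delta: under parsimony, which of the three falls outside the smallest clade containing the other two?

Character polarity is set by the outgroup: the derived state is whichever differs from the outgroup's state, so for Trait 1, Trait 4 the derived state is '-', and for the remaining characters it is '+'.
Trait 1 (derived state '-') is shared by all ingroup taxa — unites the whole ingroup.
Trait 2 (derived state '+') is unique to Eta (autapomorphy; uninformative for grouping).
Only Beta, Delta, Epsilon, and Eta show the derived state '+' for Trait 3, supporting them as a clade.
Only Beta, Delta, and Eta show the derived state '-' for Trait 4, supporting them as a clade.
Trait 5 (derived state '+') is unique to Delta (autapomorphy; uninformative for grouping).
Trait 6 (state '+') occurs in Beta and Epsilon but conflicts with the nesting implied by the other characters — most parsimoniously interpreted as homoplasy.
Only Beta and Eta show the derived state '+' for Trait 7, supporting them as a clade.
Most parsimonious ingroup topology: (((Delta,(Eta,Beta)),Epsilon),Zeta).
Delta and Eta share a more recent common ancestor with each other than either does with Zeta, so Zeta is the least closely related of the three.

Zeta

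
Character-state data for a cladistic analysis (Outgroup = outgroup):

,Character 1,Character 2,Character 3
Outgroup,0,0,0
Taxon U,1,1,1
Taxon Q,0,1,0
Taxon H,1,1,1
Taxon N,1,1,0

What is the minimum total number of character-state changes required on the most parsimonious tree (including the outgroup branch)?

The outgroup has state '0' for every character, so '1' is the derived state throughout.
Character 1 (derived state '1') is shared by Taxon H, Taxon N, and Taxon U — a synapomorphy uniting that clade.
All ingroup taxa share the derived state '1' for Character 2; it defines the ingroup but does not resolve relationships within it.
Only Taxon H and Taxon U show the derived state '1' for Character 3, supporting them as a clade.
Most parsimonious ingroup topology: (((Taxon U,Taxon H),Taxon N),Taxon Q).
Changes per character on this tree: Character 1: 1; Character 2: 1; Character 3: 1.
Total = 3.

3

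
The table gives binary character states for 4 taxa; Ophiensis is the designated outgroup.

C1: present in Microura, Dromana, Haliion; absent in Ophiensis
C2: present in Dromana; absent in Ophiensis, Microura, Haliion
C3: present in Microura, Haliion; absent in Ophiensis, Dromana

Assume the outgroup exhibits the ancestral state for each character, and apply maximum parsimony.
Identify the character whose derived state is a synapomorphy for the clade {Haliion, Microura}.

The outgroup has state 'absent' for every character, so 'present' is the derived state throughout.
C1 (derived state 'present') is shared by all ingroup taxa — unites the whole ingroup.
C2: derived state 'present' in Dromana only — an autapomorphy, so it tells us nothing about relationships among taxa.
C3: derived state 'present' in Haliion and Microura only — synapomorphy for {Haliion, Microura}.
Most parsimonious ingroup topology: ((Microura,Haliion),Dromana).
The clade {Haliion, Microura} is supported by C3: its derived state 'present' occurs in exactly those taxa and in no other taxon (including the outgroup).

C3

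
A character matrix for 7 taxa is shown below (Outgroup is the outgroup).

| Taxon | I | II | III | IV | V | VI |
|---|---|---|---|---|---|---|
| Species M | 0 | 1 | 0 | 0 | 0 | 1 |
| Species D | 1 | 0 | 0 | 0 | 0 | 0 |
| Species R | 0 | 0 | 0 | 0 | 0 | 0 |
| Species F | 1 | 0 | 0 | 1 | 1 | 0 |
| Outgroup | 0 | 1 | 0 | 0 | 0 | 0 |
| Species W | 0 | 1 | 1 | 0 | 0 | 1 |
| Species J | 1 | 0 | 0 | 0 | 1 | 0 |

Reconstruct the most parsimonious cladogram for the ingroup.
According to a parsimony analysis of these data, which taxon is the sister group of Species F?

Species J

Character polarity is set by the outgroup: the derived state is whichever differs from the outgroup's state, so for II the derived state is '0', and for the remaining characters it is '1'.
Only Species D, Species F, and Species J show the derived state '1' for I, supporting them as a clade.
II (derived state '0') is shared by Species D, Species F, Species J, and Species R — a synapomorphy uniting that clade.
III (derived state '1') is unique to Species W (autapomorphy; uninformative for grouping).
IV (derived state '1') is unique to Species F (autapomorphy; uninformative for grouping).
V: derived state '1' in Species F and Species J only — synapomorphy for {Species F, Species J}.
VI: derived state '1' in Species M and Species W only — synapomorphy for {Species M, Species W}.
Most parsimonious ingroup topology: (((Species D,(Species J,Species F)),Species R),(Species W,Species M)).
Species F and Species J form a cherry on this tree, so they are sister taxa.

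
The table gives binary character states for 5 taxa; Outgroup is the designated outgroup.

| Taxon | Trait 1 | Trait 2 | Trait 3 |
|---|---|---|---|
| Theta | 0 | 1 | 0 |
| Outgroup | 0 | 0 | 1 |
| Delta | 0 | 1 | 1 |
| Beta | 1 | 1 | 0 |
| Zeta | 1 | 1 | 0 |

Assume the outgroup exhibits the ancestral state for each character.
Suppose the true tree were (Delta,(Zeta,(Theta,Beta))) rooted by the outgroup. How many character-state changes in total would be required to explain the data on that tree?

4

Map each character onto (Delta,(Zeta,(Theta,Beta))) (rooted by Outgroup) and count the minimum state changes it requires (Fitch parsimony):
Trait 1: 2; Trait 2: 1; Trait 3: 1.
Total tree length = 4.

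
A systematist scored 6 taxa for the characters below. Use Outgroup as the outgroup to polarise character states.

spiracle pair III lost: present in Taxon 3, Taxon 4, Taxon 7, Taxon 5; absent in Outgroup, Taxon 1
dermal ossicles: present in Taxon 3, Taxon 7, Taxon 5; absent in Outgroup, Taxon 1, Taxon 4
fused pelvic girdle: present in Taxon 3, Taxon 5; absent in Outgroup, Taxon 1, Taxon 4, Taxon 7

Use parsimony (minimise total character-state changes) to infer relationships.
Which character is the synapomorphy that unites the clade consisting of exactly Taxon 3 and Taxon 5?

The outgroup has state 'absent' for every character, so 'present' is the derived state throughout.
Only Taxon 3, Taxon 4, Taxon 5, and Taxon 7 show the derived state 'present' for spiracle pair III lost, supporting them as a clade.
dermal ossicles: derived state 'present' in Taxon 3, Taxon 5, and Taxon 7 only — synapomorphy for {Taxon 3, Taxon 5, Taxon 7}.
fused pelvic girdle (derived state 'present') is shared by Taxon 3 and Taxon 5 — a synapomorphy uniting that clade.
Most parsimonious ingroup topology: (Taxon 1,(((Taxon 3,Taxon 5),Taxon 7),Taxon 4)).
The clade {Taxon 3, Taxon 5} is supported by fused pelvic girdle: its derived state 'present' occurs in exactly those taxa and in no other taxon (including the outgroup).

fused pelvic girdle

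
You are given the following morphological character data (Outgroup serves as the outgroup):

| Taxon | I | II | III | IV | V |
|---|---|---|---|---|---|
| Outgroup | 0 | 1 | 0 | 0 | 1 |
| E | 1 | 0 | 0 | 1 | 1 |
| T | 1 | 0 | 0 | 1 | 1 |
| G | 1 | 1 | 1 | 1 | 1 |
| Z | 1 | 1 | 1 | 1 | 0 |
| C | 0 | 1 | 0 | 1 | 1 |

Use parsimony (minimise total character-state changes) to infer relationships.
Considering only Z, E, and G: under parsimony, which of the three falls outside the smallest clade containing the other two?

Character polarity is set by the outgroup: the derived state is whichever differs from the outgroup's state, so for II, V the derived state is '0', and for the remaining characters it is '1'.
Only E, G, T, and Z show the derived state '1' for I, supporting them as a clade.
II: derived state '0' in E and T only — synapomorphy for {E, T}.
III (derived state '1') is shared by G and Z — a synapomorphy uniting that clade.
All ingroup taxa share the derived state '1' for IV; it defines the ingroup but does not resolve relationships within it.
V (derived state '0') is unique to Z (autapomorphy; uninformative for grouping).
Most parsimonious ingroup topology: (((E,T),(G,Z)),C).
Z and G share a more recent common ancestor with each other than either does with E, so E is the least closely related of the three.

E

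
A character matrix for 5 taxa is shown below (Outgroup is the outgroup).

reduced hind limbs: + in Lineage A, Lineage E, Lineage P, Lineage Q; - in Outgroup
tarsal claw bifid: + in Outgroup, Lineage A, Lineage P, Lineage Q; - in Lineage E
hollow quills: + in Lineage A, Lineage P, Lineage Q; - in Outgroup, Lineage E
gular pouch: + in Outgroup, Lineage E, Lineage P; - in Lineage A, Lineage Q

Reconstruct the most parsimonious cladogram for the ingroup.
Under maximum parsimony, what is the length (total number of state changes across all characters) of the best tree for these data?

4

Character polarity is set by the outgroup: the derived state is whichever differs from the outgroup's state, so for tarsal claw bifid, gular pouch the derived state is '-', and for the remaining characters it is '+'.
reduced hind limbs (derived state '+') is shared by all ingroup taxa — unites the whole ingroup.
tarsal claw bifid (derived state '-') is unique to Lineage E (autapomorphy; uninformative for grouping).
hollow quills: derived state '+' in Lineage A, Lineage P, and Lineage Q only — synapomorphy for {Lineage A, Lineage P, Lineage Q}.
gular pouch (derived state '-') is shared by Lineage A and Lineage Q — a synapomorphy uniting that clade.
Most parsimonious ingroup topology: (((Lineage A,Lineage Q),Lineage P),Lineage E).
Changes per character on this tree: reduced hind limbs: 1; tarsal claw bifid: 1; hollow quills: 1; gular pouch: 1.
Total = 4.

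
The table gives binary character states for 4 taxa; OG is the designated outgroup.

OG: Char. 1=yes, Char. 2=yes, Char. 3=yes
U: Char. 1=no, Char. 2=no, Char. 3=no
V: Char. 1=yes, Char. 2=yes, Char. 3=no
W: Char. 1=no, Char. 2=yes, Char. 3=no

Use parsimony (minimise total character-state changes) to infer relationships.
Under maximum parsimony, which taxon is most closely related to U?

W

The outgroup has state 'yes' for every character, so 'no' is the derived state throughout.
Only U and W show the derived state 'no' for Char. 1, supporting them as a clade.
Char. 2 (derived state 'no') is unique to U (autapomorphy; uninformative for grouping).
Char. 3 (derived state 'no') is shared by all ingroup taxa — unites the whole ingroup.
Most parsimonious ingroup topology: ((U,W),V).
U and W form a cherry on this tree, so they are sister taxa.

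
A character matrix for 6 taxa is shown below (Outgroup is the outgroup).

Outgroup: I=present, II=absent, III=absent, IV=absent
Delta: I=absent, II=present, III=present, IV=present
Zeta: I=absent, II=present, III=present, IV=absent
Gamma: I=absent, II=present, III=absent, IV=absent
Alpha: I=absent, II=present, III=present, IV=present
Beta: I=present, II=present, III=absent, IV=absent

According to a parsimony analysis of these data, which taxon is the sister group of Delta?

Character polarity is set by the outgroup: the derived state is whichever differs from the outgroup's state, so for I the derived state is 'absent', and for the remaining characters it is 'present'.
I: derived state 'absent' in Alpha, Delta, Gamma, and Zeta only — synapomorphy for {Alpha, Delta, Gamma, Zeta}.
II (derived state 'present') is shared by all ingroup taxa — unites the whole ingroup.
Only Alpha, Delta, and Zeta show the derived state 'present' for III, supporting them as a clade.
Only Alpha and Delta show the derived state 'present' for IV, supporting them as a clade.
Most parsimonious ingroup topology: ((((Delta,Alpha),Zeta),Gamma),Beta).
Delta and Alpha form a cherry on this tree, so they are sister taxa.

Alpha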